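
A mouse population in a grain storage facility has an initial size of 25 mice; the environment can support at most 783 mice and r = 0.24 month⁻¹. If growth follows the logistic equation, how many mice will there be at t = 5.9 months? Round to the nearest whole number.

94 mice

A = (K − N₀)/N₀ = (783 − 25)/25 = 30.32.
N(t) = K/(1 + A·e^(−rt)) = 783/(1 + 30.32×e^(−0.24×5.9)).
e^(−1.416) = 0.24268; denominator = 1 + 30.32×0.24268 = 8.3581.
N = 783/8.3581 = 93.6811.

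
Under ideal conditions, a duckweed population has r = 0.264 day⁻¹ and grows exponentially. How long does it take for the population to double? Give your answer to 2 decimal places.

2.63 days

Doubling time t_d = ln(2)/r = 0.6931/0.264 = 2.6256.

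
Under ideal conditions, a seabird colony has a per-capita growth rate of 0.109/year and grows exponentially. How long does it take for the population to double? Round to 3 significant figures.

6.36 years

Doubling time t_d = ln(2)/r = 0.6931/0.109 = 6.3591.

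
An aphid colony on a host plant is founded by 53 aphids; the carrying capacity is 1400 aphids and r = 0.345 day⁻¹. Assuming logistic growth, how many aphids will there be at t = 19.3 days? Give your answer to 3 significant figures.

1360 aphids

A = (K − N₀)/N₀ = (1400 − 53)/53 = 25.415.
N(t) = K/(1 + A·e^(−rt)) = 1400/(1 + 25.415×e^(−0.345×19.3)).
e^(−6.659) = 0.0012831; denominator = 1 + 25.415×0.0012831 = 1.0326.
N = 1400/1.0326 = 1355.79.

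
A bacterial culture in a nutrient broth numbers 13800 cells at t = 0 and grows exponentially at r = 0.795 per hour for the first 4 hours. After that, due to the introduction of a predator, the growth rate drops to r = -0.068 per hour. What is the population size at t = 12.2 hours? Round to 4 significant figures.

190000 cells

Phase 1: N(4) = 13800·e^(0.795×4) = 13800·e^3.18 = 331845.
Phase 2 runs for 12.2 − 4 = 8.2 hours at r = -0.068.
N(12.2) = 331845·e^(-0.068×8.2) = 331845·e^-0.5576 = 190008.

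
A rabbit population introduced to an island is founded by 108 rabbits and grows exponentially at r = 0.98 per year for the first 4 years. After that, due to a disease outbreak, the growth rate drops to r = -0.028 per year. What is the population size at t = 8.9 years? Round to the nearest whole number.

4745 rabbits

Phase 1: N(4) = 108·e^(0.98×4) = 108·e^3.92 = 5443.25.
Phase 2 runs for 8.9 − 4 = 4.9 years at r = -0.028.
N(8.9) = 5443.25·e^(-0.028×4.9) = 5443.25·e^-0.1372 = 4745.4.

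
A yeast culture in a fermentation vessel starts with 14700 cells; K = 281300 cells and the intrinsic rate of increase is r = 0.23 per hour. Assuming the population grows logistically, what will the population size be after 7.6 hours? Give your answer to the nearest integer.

A = (K − N₀)/N₀ = (281300 − 14700)/14700 = 18.136.
N(t) = K/(1 + A·e^(−rt)) = 281300/(1 + 18.136×e^(−0.23×7.6)).
e^(−1.748) = 0.17412; denominator = 1 + 18.136×0.17412 = 4.1579.
N = 281300/4.1579 = 67654.6.

67655 cells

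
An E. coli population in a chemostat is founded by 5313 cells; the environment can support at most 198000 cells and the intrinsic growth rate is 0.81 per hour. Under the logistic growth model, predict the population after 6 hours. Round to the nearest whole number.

A = (K − N₀)/N₀ = (198000 − 5313)/5313 = 36.267.
N(t) = K/(1 + A·e^(−rt)) = 198000/(1 + 36.267×e^(−0.81×6)).
e^(−4.86) = 0.0077505; denominator = 1 + 36.267×0.0077505 = 1.2811.
N = 198000/1.2811 = 154556.

154556 cells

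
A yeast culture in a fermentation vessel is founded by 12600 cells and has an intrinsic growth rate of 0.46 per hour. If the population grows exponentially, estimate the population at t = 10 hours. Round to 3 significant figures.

N(t) = N₀·e^(rt) = 12600 × e^(0.46×10) = 12600 × e^4.6.
e^4.6 ≈ 99.484, so N ≈ 12600 × 99.484 = 1.253502×10^6.

1250000 cells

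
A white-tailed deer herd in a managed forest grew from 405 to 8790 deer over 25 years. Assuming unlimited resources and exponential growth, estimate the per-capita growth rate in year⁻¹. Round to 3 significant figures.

From N(t) = N₀·e^(rt): e^(r·25) = 8790/405 = 21.704.
r·25 = ln(21.704) = 3.0775, so r = 3.0775/25 = 0.1231.

0.123 per year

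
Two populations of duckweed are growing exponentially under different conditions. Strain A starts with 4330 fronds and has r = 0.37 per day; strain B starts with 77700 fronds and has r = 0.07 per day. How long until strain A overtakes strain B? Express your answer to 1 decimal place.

Set 4330·e^(0.37t) = 77700·e^(0.07t).
e^((0.37 − 0.07)t) = 77700/4330 → e^(0.3·t) = 17.945.
0.3·t = ln(17.945) = 2.8873, so t = 2.8873/0.3 = 9.6243.

9.6 days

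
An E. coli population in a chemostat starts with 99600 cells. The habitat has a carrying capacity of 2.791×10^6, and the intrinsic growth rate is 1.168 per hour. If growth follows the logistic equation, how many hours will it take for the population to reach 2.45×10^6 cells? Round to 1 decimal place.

A = (K − N₀)/N₀ = (2.791×10^6 − 99600)/99600 = 27.022.
Solve 2.791×10^6/(1 + 27.022·e^(−1.168t)) = 2.45×10^6: 1 + 27.022·e^(−1.168t) = 1.1392, so e^(−1.168t) = 0.00515074.
−1.168·t = ln(0.00515074) = -5.2686, so t = 5.2686/1.168 = 4.5108.

4.5 hours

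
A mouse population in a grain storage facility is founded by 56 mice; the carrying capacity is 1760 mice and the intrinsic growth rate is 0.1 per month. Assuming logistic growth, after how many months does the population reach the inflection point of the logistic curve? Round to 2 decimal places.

34.15 months

Logistic growth is fastest at N = K/2 = 880.
A = (K − N₀)/N₀ = 30.429. Set K/(1 + A·e^(−rt)) = K/2 → A·e^(−rt) = 1.
e^(−0.1t) = 1/30.429 = 0.0328638, so t = ln(30.429)/0.1 = 3.4154/0.1 = 34.154.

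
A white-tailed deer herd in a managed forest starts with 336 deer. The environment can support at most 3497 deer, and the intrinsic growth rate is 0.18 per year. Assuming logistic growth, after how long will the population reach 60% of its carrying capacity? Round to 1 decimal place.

A = (K − N₀)/N₀ = (3497 − 336)/336 = 9.4077.
Solve 3497/(1 + 9.4077·e^(−0.18t)) = 2098.2: 1 + 9.4077·e^(−0.18t) = 1.6667, so e^(−0.18t) = 0.0708637.
−0.18·t = ln(0.0708637) = -2.647, so t = 2.647/0.18 = 14.706.

14.7 years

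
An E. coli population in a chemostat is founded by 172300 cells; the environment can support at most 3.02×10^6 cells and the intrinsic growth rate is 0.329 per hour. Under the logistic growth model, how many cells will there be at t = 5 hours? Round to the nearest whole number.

A = (K − N₀)/N₀ = (3.02×10^6 − 172300)/172300 = 16.528.
N(t) = K/(1 + A·e^(−rt)) = 3.02×10^6/(1 + 16.528×e^(−0.329×5)).
e^(−1.645) = 0.19301; denominator = 1 + 16.528×0.19301 = 4.19.
N = 3.02×10^6/4.19 = 720759.

720759 cells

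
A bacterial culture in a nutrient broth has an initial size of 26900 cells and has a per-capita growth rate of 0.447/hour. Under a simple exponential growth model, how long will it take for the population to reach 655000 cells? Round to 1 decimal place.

7.1 hours

Set N₀·e^(rt) = 655000: e^(0.447·t) = 655000/26900 = 24.349.
0.447·t = ln(24.349) = 3.1925, so t = 3.1925/0.447 = 7.1421.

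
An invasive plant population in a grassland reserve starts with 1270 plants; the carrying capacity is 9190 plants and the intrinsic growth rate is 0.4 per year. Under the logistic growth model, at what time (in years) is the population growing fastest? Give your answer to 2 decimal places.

4.58 years

Logistic growth is fastest at N = K/2 = 4595.
A = (K − N₀)/N₀ = 6.2362. Set K/(1 + A·e^(−rt)) = K/2 → A·e^(−rt) = 1.
e^(−0.4t) = 1/6.2362 = 0.160354, so t = ln(6.2362)/0.4 = 1.8304/0.4 = 4.5759.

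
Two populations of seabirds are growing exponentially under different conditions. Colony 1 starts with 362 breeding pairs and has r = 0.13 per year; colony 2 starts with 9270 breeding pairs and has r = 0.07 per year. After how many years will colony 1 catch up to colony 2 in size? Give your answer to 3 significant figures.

54.0 years

Set 362·e^(0.13t) = 9270·e^(0.07t).
e^((0.13 − 0.07)t) = 9270/362 → e^(0.06·t) = 25.608.
0.06·t = ln(25.608) = 3.2429, so t = 3.2429/0.06 = 54.048.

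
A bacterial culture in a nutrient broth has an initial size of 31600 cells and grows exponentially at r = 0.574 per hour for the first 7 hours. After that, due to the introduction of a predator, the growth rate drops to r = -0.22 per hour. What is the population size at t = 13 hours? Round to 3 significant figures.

Phase 1: N(7) = 31600·e^(0.574×7) = 31600·e^4.018 = 1.756638×10^6.
Phase 2 runs for 13 − 7 = 6 hours at r = -0.22.
N(13) = 1.756638×10^6·e^(-0.22×6) = 1.756638×10^6·e^-1.32 = 469260.

469000 cells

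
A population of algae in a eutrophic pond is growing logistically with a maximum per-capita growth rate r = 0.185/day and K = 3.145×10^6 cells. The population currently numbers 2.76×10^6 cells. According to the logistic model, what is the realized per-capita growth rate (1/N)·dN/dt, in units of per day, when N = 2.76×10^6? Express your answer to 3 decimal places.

(1/N)·dN/dt = r(1 − N/K) = 0.185 × (1 − 2.76×10^6/3.145×10^6).
= 0.185 × 0.12242 = 0.022647.

0.023 per day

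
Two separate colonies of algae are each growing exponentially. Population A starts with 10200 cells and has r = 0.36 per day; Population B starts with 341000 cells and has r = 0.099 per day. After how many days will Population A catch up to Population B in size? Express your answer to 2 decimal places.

13.45 days

Set 10200·e^(0.36t) = 341000·e^(0.099t).
e^((0.36 − 0.099)t) = 341000/10200 → e^(0.261·t) = 33.431.
0.261·t = ln(33.431) = 3.5095, so t = 3.5095/0.261 = 13.446.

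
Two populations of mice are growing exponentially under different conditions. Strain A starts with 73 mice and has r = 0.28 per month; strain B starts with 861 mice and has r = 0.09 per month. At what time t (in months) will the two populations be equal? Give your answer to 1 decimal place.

13.0 months

Set 73·e^(0.28t) = 861·e^(0.09t).
e^((0.28 − 0.09)t) = 861/73 → e^(0.19·t) = 11.795.
0.19·t = ln(11.795) = 2.4676, so t = 2.4676/0.19 = 12.988.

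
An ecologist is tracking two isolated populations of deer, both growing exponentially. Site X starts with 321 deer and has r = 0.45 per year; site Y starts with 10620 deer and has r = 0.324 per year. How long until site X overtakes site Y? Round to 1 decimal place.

Set 321·e^(0.45t) = 10620·e^(0.324t).
e^((0.45 − 0.324)t) = 10620/321 → e^(0.126·t) = 33.084.
0.126·t = ln(33.084) = 3.4991, so t = 3.4991/0.126 = 27.77.

27.8 years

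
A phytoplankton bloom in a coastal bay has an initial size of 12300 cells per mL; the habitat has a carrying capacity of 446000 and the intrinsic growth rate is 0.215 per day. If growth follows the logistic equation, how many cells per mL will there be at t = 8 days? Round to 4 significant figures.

A = (K − N₀)/N₀ = (446000 − 12300)/12300 = 35.26.
N(t) = K/(1 + A·e^(−rt)) = 446000/(1 + 35.26×e^(−0.215×8)).
e^(−1.72) = 0.17907; denominator = 1 + 35.26×0.17907 = 7.3139.
N = 446000/7.3139 = 60979.8.

60980 cells per mL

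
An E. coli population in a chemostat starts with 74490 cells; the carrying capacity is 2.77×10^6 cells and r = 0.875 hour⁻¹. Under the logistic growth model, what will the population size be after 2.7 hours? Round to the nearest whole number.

A = (K − N₀)/N₀ = (2.77×10^6 − 74490)/74490 = 36.186.
N(t) = K/(1 + A·e^(−rt)) = 2.77×10^6/(1 + 36.186×e^(−0.875×2.7)).
e^(−2.363) = 0.094184; denominator = 1 + 36.186×0.094184 = 4.4082.
N = 2.77×10^6/4.4082 = 628378.

628378 cells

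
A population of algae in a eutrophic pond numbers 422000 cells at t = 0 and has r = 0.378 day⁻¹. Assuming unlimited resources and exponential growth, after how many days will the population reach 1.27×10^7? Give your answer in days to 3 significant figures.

Set N₀·e^(rt) = 1.27×10^7: e^(0.378·t) = 1.27×10^7/422000 = 30.095.
0.378·t = ln(30.095) = 3.4044, so t = 3.4044/0.378 = 9.0062.

9.01 days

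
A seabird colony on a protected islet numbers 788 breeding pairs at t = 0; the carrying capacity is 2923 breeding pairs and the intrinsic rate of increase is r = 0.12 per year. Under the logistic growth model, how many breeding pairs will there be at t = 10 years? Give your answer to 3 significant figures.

A = (K − N₀)/N₀ = (2923 − 788)/788 = 2.7094.
N(t) = K/(1 + A·e^(−rt)) = 2923/(1 + 2.7094×e^(−0.12×10)).
e^(−1.2) = 0.30119; denominator = 1 + 2.7094×0.30119 = 1.8161.
N = 2923/1.8161 = 1609.53.

1610 breeding pairs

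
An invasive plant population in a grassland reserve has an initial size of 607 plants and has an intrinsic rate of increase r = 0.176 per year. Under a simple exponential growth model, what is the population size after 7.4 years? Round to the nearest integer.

N(t) = N₀·e^(rt) = 607 × e^(0.176×7.4) = 607 × e^1.302.
e^1.302 ≈ 3.6781, so N ≈ 607 × 3.6781 = 2232.61.

2233 plants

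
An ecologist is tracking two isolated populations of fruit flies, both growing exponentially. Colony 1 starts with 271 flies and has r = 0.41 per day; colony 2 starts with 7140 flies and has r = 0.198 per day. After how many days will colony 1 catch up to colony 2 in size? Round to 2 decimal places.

15.43 days

Set 271·e^(0.41t) = 7140·e^(0.198t).
e^((0.41 − 0.198)t) = 7140/271 → e^(0.212·t) = 26.347.
0.212·t = ln(26.347) = 3.2713, so t = 3.2713/0.212 = 15.431.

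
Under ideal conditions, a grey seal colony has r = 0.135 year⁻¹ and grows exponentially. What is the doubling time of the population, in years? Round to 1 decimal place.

5.1 years

Doubling time t_d = ln(2)/r = 0.6931/0.135 = 5.1344.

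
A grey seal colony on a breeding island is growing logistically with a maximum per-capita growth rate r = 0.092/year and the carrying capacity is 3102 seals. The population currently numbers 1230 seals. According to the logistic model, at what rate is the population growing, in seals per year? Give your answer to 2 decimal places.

68.29 seals per year

dN/dt = rN(1 − N/K) = 0.092 × 1230 × (1 − 1230/3102).
1 − 1230/3102 = 0.60348; dN/dt = 0.092 × 1230 × 0.60348 = 68.29.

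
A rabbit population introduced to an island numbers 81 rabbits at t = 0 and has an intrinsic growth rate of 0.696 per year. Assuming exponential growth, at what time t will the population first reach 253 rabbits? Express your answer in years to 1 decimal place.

Set N₀·e^(rt) = 253: e^(0.696·t) = 253/81 = 3.1235.
0.696·t = ln(3.1235) = 1.1389, so t = 1.1389/0.696 = 1.6364.

1.6 years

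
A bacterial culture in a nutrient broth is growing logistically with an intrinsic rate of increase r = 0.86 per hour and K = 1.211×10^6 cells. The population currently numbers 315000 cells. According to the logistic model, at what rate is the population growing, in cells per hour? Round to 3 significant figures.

dN/dt = rN(1 − N/K) = 0.86 × 315000 × (1 − 315000/1.211×10^6).
1 − 315000/1.211×10^6 = 0.73988; dN/dt = 0.86 × 315000 × 0.73988 = 2.00435×10^5.

200000 cells per hour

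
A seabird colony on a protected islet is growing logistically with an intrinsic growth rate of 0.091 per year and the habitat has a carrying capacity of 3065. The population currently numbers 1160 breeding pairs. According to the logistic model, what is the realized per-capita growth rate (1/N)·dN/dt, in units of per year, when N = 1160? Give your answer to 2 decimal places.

(1/N)·dN/dt = r(1 − N/K) = 0.091 × (1 − 1160/3065).
= 0.091 × 0.62153 = 0.05656.

0.06 per year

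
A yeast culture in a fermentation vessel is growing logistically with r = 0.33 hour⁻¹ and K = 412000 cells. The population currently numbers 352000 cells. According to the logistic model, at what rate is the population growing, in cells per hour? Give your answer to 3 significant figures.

dN/dt = rN(1 − N/K) = 0.33 × 352000 × (1 − 352000/412000).
1 − 352000/412000 = 0.14563; dN/dt = 0.33 × 352000 × 0.14563 = 16917.

16900 cells per hour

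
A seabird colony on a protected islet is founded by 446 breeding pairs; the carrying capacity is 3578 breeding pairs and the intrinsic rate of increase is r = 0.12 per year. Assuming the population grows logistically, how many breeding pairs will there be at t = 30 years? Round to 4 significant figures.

A = (K − N₀)/N₀ = (3578 − 446)/446 = 7.0224.
N(t) = K/(1 + A·e^(−rt)) = 3578/(1 + 7.0224×e^(−0.12×30)).
e^(−3.6) = 0.027324; denominator = 1 + 7.0224×0.027324 = 1.1919.
N = 3578/1.1919 = 3001.98.

3002 breeding pairs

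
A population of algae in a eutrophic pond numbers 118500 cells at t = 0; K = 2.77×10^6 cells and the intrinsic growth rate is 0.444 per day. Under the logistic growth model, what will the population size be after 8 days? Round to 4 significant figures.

1688000 cells

A = (K − N₀)/N₀ = (2.77×10^6 − 118500)/118500 = 22.376.
N(t) = K/(1 + A·e^(−rt)) = 2.77×10^6/(1 + 22.376×e^(−0.444×8)).
e^(−3.552) = 0.028667; denominator = 1 + 22.376×0.028667 = 1.6414.
N = 2.77×10^6/1.6414 = 1.687538×10^6.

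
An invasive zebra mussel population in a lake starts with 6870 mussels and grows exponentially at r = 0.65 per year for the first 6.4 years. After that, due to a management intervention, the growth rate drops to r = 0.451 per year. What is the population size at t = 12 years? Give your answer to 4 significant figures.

Phase 1: N(6.4) = 6870·e^(0.65×6.4) = 6870·e^4.16 = 440171.
Phase 2 runs for 12 − 6.4 = 5.6 years at r = 0.451.
N(12) = 440171·e^(0.451×5.6) = 440171·e^2.526 = 5.501434×10^6.

5501000 mussels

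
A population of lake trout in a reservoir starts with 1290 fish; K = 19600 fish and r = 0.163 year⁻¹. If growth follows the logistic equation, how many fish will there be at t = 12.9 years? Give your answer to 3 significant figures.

A = (K − N₀)/N₀ = (19600 − 1290)/1290 = 14.194.
N(t) = K/(1 + A·e^(−rt)) = 19600/(1 + 14.194×e^(−0.163×12.9)).
e^(−2.103) = 0.12213; denominator = 1 + 14.194×0.12213 = 2.7334.
N = 19600/2.7334 = 7170.46.

7170 fish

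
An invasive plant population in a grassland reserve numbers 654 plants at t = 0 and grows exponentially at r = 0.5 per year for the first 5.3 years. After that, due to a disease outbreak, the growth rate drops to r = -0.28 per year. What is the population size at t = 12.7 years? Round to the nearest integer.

1166 plants

Phase 1: N(5.3) = 654·e^(0.5×5.3) = 654·e^2.65 = 9256.74.
Phase 2 runs for 12.7 − 5.3 = 7.4 years at r = -0.28.
N(12.7) = 9256.74·e^(-0.28×7.4) = 9256.74·e^-2.072 = 1165.74.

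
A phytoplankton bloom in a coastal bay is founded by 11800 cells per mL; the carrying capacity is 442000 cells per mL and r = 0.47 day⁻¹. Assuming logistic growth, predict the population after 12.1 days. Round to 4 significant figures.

393400 cells per mL

A = (K − N₀)/N₀ = (442000 − 11800)/11800 = 36.458.
N(t) = K/(1 + A·e^(−rt)) = 442000/(1 + 36.458×e^(−0.47×12.1)).
e^(−5.687) = 0.0033897; denominator = 1 + 36.458×0.0033897 = 1.1236.
N = 442000/1.1236 = 393385.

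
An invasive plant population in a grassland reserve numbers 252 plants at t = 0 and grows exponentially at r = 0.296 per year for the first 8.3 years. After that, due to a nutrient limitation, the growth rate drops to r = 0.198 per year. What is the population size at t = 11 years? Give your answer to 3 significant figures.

Phase 1: N(8.3) = 252·e^(0.296×8.3) = 252·e^2.457 = 2940.19.
Phase 2 runs for 11 − 8.3 = 2.7 years at r = 0.198.
N(11) = 2940.19·e^(0.198×2.7) = 2940.19·e^0.5346 = 5018.21.

5020 plants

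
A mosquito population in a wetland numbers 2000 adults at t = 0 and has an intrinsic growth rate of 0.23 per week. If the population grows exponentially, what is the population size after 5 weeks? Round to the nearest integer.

N(t) = N₀·e^(rt) = 2000 × e^(0.23×5) = 2000 × e^1.15.
e^1.15 ≈ 3.1582, so N ≈ 2000 × 3.1582 = 6316.39.

6316 adults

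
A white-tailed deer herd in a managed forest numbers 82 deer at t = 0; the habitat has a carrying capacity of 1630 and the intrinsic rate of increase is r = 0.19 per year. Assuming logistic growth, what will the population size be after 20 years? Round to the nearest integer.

A = (K − N₀)/N₀ = (1630 − 82)/82 = 18.878.
N(t) = K/(1 + A·e^(−rt)) = 1630/(1 + 18.878×e^(−0.19×20)).
e^(−3.8) = 0.022371; denominator = 1 + 18.878×0.022371 = 1.4223.
N = 1630/1.4223 = 1146.02.

1146 deer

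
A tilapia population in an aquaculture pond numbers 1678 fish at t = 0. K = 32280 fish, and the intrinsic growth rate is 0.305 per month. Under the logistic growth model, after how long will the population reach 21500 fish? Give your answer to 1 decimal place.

A = (K − N₀)/N₀ = (32280 − 1678)/1678 = 18.237.
Solve 32280/(1 + 18.237·e^(−0.305t)) = 21500: 1 + 18.237·e^(−0.305t) = 1.5014, so e^(−0.305t) = 0.027493.
−0.305·t = ln(0.027493) = -3.5938, so t = 3.5938/0.305 = 11.783.

11.8 months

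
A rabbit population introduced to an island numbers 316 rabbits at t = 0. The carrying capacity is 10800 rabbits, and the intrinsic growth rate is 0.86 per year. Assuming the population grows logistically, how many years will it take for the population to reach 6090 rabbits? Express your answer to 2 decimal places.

4.37 years

A = (K − N₀)/N₀ = (10800 − 316)/316 = 33.177.
Solve 10800/(1 + 33.177·e^(−0.86t)) = 6090: 1 + 33.177·e^(−0.86t) = 1.7734, so e^(−0.86t) = 0.0233111.
−0.86·t = ln(0.0233111) = -3.7588, so t = 3.7588/0.86 = 4.3707.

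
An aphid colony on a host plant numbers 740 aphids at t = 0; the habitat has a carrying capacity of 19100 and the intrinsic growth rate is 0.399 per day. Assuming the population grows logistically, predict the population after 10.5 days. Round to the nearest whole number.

A = (K − N₀)/N₀ = (19100 − 740)/740 = 24.811.
N(t) = K/(1 + A·e^(−rt)) = 19100/(1 + 24.811×e^(−0.399×10.5)).
e^(−4.19) = 0.015154; denominator = 1 + 24.811×0.015154 = 1.376.
N = 19100/1.376 = 13881.

13881 aphids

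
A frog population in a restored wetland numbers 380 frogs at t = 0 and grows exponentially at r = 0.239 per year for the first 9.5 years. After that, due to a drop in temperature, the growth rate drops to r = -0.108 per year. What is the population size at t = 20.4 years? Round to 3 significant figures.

1130 frogs

Phase 1: N(9.5) = 380·e^(0.239×9.5) = 380·e^2.27 = 3680.01.
Phase 2 runs for 20.4 − 9.5 = 10.9 years at r = -0.108.
N(20.4) = 3680.01·e^(-0.108×10.9) = 3680.01·e^-1.177 = 1133.96.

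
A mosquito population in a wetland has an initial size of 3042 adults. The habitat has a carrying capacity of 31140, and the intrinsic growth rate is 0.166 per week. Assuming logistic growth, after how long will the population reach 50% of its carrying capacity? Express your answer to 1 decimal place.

A = (K − N₀)/N₀ = (31140 − 3042)/3042 = 9.2367.
Solve 31140/(1 + 9.2367·e^(−0.166t)) = 15570: 1 + 9.2367·e^(−0.166t) = 2, so e^(−0.166t) = 0.108264.
−0.166·t = ln(0.108264) = -2.2232, so t = 2.2232/0.166 = 13.393.

13.4 weeks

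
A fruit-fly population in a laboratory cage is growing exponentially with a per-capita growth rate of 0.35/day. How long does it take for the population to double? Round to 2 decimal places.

1.98 days

Doubling time t_d = ln(2)/r = 0.6931/0.35 = 1.9804.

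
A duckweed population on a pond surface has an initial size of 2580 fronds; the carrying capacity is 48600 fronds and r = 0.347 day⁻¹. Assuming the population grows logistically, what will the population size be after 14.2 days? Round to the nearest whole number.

A = (K − N₀)/N₀ = (48600 − 2580)/2580 = 17.837.
N(t) = K/(1 + A·e^(−rt)) = 48600/(1 + 17.837×e^(−0.347×14.2)).
e^(−4.927) = 0.0072453; denominator = 1 + 17.837×0.0072453 = 1.1292.
N = 48600/1.1292 = 43037.9.

43038 fronds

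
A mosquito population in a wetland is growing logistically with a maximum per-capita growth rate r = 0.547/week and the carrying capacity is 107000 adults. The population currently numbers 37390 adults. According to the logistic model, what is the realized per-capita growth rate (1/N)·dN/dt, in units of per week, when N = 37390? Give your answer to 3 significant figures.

(1/N)·dN/dt = r(1 − N/K) = 0.547 × (1 − 37390/107000).
= 0.547 × 0.65056 = 0.35586.

0.356 per week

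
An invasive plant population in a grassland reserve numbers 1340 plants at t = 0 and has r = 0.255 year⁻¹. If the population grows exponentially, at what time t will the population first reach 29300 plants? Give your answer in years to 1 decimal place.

12.1 years

Set N₀·e^(rt) = 29300: e^(0.255·t) = 29300/1340 = 21.866.
0.255·t = ln(21.866) = 3.0849, so t = 3.0849/0.255 = 12.098.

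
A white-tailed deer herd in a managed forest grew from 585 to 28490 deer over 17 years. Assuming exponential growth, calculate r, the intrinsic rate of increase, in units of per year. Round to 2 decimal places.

0.23 per year

From N(t) = N₀·e^(rt): e^(r·17) = 28490/585 = 48.701.
r·17 = ln(48.701) = 3.8857, so r = 3.8857/17 = 0.22857.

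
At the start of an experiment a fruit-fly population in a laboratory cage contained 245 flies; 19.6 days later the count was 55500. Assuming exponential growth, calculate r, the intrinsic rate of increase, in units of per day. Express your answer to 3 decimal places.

From N(t) = N₀·e^(rt): e^(r·19.6) = 55500/245 = 226.53.
r·19.6 = ln(226.53) = 5.4229, so r = 5.4229/19.6 = 0.27668.

0.277 per day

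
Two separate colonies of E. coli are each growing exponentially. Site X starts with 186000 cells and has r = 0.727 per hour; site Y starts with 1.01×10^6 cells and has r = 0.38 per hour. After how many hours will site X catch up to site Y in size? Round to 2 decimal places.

Set 186000·e^(0.727t) = 1.01×10^6·e^(0.38t).
e^((0.727 − 0.38)t) = 1.01×10^6/186000 → e^(0.347·t) = 5.4301.
0.347·t = ln(5.4301) = 1.692, so t = 1.692/0.347 = 4.876.

4.88 hours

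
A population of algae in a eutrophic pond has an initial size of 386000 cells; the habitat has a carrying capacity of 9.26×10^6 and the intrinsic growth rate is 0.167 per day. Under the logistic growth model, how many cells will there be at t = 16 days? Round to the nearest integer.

3576805 cells

A = (K − N₀)/N₀ = (9.26×10^6 − 386000)/386000 = 22.99.
N(t) = K/(1 + A·e^(−rt)) = 9.26×10^6/(1 + 22.99×e^(−0.167×16)).
e^(−2.672) = 0.069114; denominator = 1 + 22.99×0.069114 = 2.5889.
N = 9.26×10^6/2.5889 = 3.576805×10^6.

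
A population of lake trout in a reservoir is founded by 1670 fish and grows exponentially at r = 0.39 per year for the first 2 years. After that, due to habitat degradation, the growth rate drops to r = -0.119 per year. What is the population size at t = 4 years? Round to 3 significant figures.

Phase 1: N(2) = 1670·e^(0.39×2) = 1670·e^0.78 = 3643.06.
Phase 2 runs for 4 − 2 = 2 years at r = -0.119.
N(4) = 3643.06·e^(-0.119×2) = 3643.06·e^-0.238 = 2871.47.

2870 fish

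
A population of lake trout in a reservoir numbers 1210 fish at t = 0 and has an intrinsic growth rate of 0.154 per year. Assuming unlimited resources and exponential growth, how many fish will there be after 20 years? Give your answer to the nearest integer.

26328 fish

N(t) = N₀·e^(rt) = 1210 × e^(0.154×20) = 1210 × e^3.08.
e^3.08 ≈ 21.758, so N ≈ 1210 × 21.758 = 26327.7.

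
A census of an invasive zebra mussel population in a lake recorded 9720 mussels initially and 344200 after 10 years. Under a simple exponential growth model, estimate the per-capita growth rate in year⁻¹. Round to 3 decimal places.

0.357 per year

From N(t) = N₀·e^(rt): e^(r·10) = 344200/9720 = 35.412.
r·10 = ln(35.412) = 3.567, so r = 3.567/10 = 0.3567.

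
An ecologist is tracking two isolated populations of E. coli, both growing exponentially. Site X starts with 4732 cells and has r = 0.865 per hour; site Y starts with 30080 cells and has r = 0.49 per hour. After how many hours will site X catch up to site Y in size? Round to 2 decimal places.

4.93 hours

Set 4732·e^(0.865t) = 30080·e^(0.49t).
e^((0.865 − 0.49)t) = 30080/4732 → e^(0.375·t) = 6.3567.
0.375·t = ln(6.3567) = 1.8495, so t = 1.8495/0.375 = 4.932.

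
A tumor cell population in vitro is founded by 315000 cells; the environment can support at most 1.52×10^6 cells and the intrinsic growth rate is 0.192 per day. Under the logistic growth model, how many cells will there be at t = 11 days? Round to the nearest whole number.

A = (K − N₀)/N₀ = (1.52×10^6 − 315000)/315000 = 3.8254.
N(t) = K/(1 + A·e^(−rt)) = 1.52×10^6/(1 + 3.8254×e^(−0.192×11)).
e^(−2.112) = 0.121; denominator = 1 + 3.8254×0.121 = 1.4629.
N = 1.52×10^6/1.4629 = 1.039063×10^6.

1039063 cells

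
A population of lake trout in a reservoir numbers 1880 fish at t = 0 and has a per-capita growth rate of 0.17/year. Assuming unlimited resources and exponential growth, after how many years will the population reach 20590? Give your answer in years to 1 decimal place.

Set N₀·e^(rt) = 20590: e^(0.17·t) = 20590/1880 = 10.952.
0.17·t = ln(10.952) = 2.3935, so t = 2.3935/0.17 = 14.08.

14.1 years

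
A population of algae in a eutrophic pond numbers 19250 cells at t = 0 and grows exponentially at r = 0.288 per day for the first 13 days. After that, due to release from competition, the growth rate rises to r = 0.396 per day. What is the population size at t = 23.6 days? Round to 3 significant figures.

54100000 cells

Phase 1: N(13) = 19250·e^(0.288×13) = 19250·e^3.744 = 813634.
Phase 2 runs for 23.6 − 13 = 10.6 days at r = 0.396.
N(23.6) = 813634·e^(0.396×10.6) = 813634·e^4.198 = 5.412823×10^7.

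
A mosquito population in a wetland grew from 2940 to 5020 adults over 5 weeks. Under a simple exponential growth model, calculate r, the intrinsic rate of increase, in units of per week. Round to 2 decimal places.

From N(t) = N₀·e^(rt): e^(r·5) = 5020/2940 = 1.7075.
r·5 = ln(1.7075) = 0.53502, so r = 0.53502/5 = 0.107.

0.11 per week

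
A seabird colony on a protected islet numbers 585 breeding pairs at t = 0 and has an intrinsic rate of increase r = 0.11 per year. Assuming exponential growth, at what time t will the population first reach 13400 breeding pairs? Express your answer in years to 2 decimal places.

Set N₀·e^(rt) = 13400: e^(0.11·t) = 13400/585 = 22.906.
0.11·t = ln(22.906) = 3.1314, so t = 3.1314/0.11 = 28.467.

28.47 years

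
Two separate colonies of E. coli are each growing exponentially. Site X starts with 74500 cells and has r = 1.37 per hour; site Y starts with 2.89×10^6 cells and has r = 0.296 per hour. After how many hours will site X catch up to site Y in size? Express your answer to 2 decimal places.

Set 74500·e^(1.37t) = 2.89×10^6·e^(0.296t).
e^((1.37 − 0.296)t) = 2.89×10^6/74500 → e^(1.074·t) = 38.792.
1.074·t = ln(38.792) = 3.6582, so t = 3.6582/1.074 = 3.4062.

3.41 hours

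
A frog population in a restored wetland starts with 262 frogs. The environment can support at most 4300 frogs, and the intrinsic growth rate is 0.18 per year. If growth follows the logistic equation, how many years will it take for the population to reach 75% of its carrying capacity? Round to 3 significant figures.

A = (K − N₀)/N₀ = (4300 − 262)/262 = 15.412.
Solve 4300/(1 + 15.412·e^(−0.18t)) = 3225: 1 + 15.412·e^(−0.18t) = 1.3333, so e^(−0.18t) = 0.0216279.
−0.18·t = ln(0.0216279) = -3.8338, so t = 3.8338/0.18 = 21.299.

21.3 years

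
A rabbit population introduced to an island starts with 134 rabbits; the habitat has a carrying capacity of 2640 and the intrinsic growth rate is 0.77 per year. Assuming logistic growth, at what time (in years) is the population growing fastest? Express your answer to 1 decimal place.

3.8 years

Logistic growth is fastest at N = K/2 = 1320.
A = (K − N₀)/N₀ = 18.701. Set K/(1 + A·e^(−rt)) = K/2 → A·e^(−rt) = 1.
e^(−0.77t) = 1/18.701 = 0.0534717, so t = ln(18.701)/0.77 = 2.9286/0.77 = 3.8034.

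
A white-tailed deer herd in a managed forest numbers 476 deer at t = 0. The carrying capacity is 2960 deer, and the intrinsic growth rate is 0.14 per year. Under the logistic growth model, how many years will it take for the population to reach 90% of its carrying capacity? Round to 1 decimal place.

27.5 years

A = (K − N₀)/N₀ = (2960 − 476)/476 = 5.2185.
Solve 2960/(1 + 5.2185·e^(−0.14t)) = 2664: 1 + 5.2185·e^(−0.14t) = 1.1111, so e^(−0.14t) = 0.0212918.
−0.14·t = ln(0.0212918) = -3.8494, so t = 3.8494/0.14 = 27.496.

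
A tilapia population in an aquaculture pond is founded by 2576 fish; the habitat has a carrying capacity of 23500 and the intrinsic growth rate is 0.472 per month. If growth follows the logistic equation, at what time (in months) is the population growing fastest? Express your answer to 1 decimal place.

4.4 months

Logistic growth is fastest at N = K/2 = 11750.
A = (K − N₀)/N₀ = 8.1227. Set K/(1 + A·e^(−rt)) = K/2 → A·e^(−rt) = 1.
e^(−0.472t) = 1/8.1227 = 0.123112, so t = ln(8.1227)/0.472 = 2.0947/0.472 = 4.4378.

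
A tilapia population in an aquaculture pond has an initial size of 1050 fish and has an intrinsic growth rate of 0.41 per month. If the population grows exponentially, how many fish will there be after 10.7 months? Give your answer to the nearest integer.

N(t) = N₀·e^(rt) = 1050 × e^(0.41×10.7) = 1050 × e^4.387.
e^4.387 ≈ 80.399, so N ≈ 1050 × 80.399 = 84418.8.

84419 fish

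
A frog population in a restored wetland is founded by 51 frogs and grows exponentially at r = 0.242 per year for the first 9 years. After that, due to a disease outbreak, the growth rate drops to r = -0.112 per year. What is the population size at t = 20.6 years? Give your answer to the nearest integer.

Phase 1: N(9) = 51·e^(0.242×9) = 51·e^2.178 = 450.26.
Phase 2 runs for 20.6 − 9 = 11.6 years at r = -0.112.
N(20.6) = 450.26·e^(-0.112×11.6) = 450.26·e^-1.299 = 122.808.

123 frogs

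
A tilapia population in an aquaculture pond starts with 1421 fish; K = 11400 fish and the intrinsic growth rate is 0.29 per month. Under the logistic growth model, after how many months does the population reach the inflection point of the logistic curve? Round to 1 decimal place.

Logistic growth is fastest at N = K/2 = 5700.
A = (K − N₀)/N₀ = 7.0225. Set K/(1 + A·e^(−rt)) = K/2 → A·e^(−rt) = 1.
e^(−0.29t) = 1/7.0225 = 0.142399, so t = ln(7.0225)/0.29 = 1.9491/0.29 = 6.7211.

6.7 months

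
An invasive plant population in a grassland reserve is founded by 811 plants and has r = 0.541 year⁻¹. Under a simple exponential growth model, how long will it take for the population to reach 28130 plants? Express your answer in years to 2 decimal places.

Set N₀·e^(rt) = 28130: e^(0.541·t) = 28130/811 = 34.686.
0.541·t = ln(34.686) = 3.5463, so t = 3.5463/0.541 = 6.5551.

6.56 years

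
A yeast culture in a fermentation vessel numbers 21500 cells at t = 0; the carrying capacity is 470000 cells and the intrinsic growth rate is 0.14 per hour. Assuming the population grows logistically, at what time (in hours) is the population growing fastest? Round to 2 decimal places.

21.70 hours

Logistic growth is fastest at N = K/2 = 235000.
A = (K − N₀)/N₀ = 20.86. Set K/(1 + A·e^(−rt)) = K/2 → A·e^(−rt) = 1.
e^(−0.14t) = 1/20.86 = 0.0479376, so t = ln(20.86)/0.14 = 3.0379/0.14 = 21.699.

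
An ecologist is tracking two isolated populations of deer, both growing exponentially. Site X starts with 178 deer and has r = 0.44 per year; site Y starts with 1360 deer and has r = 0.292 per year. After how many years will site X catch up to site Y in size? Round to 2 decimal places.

13.74 years

Set 178·e^(0.44t) = 1360·e^(0.292t).
e^((0.44 − 0.292)t) = 1360/178 → e^(0.148·t) = 7.6404.
0.148·t = ln(7.6404) = 2.0335, so t = 2.0335/0.148 = 13.74.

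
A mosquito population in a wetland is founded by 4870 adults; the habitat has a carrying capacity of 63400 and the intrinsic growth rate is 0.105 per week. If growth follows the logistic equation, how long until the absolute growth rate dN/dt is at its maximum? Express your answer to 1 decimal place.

23.7 weeks

Logistic growth is fastest at N = K/2 = 31700.
A = (K − N₀)/N₀ = 12.018. Set K/(1 + A·e^(−rt)) = K/2 → A·e^(−rt) = 1.
e^(−0.105t) = 1/12.018 = 0.0832052, so t = ln(12.018)/0.105 = 2.4864/0.105 = 23.68.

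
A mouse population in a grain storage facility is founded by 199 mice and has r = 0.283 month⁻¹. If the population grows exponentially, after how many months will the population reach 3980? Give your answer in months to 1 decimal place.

10.6 months

Set N₀·e^(rt) = 3980: e^(0.283·t) = 3980/199 = 20.
0.283·t = ln(20) = 2.9957, so t = 2.9957/0.283 = 10.586.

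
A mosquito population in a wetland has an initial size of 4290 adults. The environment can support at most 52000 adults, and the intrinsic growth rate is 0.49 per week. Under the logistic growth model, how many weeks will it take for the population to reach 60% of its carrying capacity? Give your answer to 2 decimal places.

5.74 weeks

A = (K − N₀)/N₀ = (52000 − 4290)/4290 = 11.121.
Solve 52000/(1 + 11.121·e^(−0.49t)) = 31200: 1 + 11.121·e^(−0.49t) = 1.6667, so e^(−0.49t) = 0.0599455.
−0.49·t = ln(0.0599455) = -2.8143, so t = 2.8143/0.49 = 5.7435.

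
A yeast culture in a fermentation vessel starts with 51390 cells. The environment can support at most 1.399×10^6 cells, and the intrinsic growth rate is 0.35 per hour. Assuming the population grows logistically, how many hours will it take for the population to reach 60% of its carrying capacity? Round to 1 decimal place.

10.5 hours

A = (K − N₀)/N₀ = (1.399×10^6 − 51390)/51390 = 26.223.
Solve 1.399×10^6/(1 + 26.223·e^(−0.35t)) = 839400: 1 + 26.223·e^(−0.35t) = 1.6667, so e^(−0.35t) = 0.0254228.
−0.35·t = ln(0.0254228) = -3.6721, so t = 3.6721/0.35 = 10.492.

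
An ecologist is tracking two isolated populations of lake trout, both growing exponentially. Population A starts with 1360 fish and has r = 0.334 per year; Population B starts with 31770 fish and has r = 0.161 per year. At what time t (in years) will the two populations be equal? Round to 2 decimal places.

18.21 years

Set 1360·e^(0.334t) = 31770·e^(0.161t).
e^((0.334 − 0.161)t) = 31770/1360 → e^(0.173·t) = 23.36.
0.173·t = ln(23.36) = 3.151, so t = 3.151/0.173 = 18.214.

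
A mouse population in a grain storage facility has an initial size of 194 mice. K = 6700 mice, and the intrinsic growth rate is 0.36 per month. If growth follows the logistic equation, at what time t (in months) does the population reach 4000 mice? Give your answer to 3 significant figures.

A = (K − N₀)/N₀ = (6700 − 194)/194 = 33.536.
Solve 6700/(1 + 33.536·e^(−0.36t)) = 4000: 1 + 33.536·e^(−0.36t) = 1.675, so e^(−0.36t) = 0.0201276.
−0.36·t = ln(0.0201276) = -3.9057, so t = 3.9057/0.36 = 10.849.

10.8 months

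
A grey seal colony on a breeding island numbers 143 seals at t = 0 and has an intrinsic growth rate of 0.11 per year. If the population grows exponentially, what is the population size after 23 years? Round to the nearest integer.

1795 seals

N(t) = N₀·e^(rt) = 143 × e^(0.11×23) = 143 × e^2.53.
e^2.53 ≈ 12.554, so N ≈ 143 × 12.554 = 1795.15.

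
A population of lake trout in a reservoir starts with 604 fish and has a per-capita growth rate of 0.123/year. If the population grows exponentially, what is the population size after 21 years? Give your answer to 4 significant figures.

7995 fish

N(t) = N₀·e^(rt) = 604 × e^(0.123×21) = 604 × e^2.583.
e^2.583 ≈ 13.237, so N ≈ 604 × 13.237 = 7995.02.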